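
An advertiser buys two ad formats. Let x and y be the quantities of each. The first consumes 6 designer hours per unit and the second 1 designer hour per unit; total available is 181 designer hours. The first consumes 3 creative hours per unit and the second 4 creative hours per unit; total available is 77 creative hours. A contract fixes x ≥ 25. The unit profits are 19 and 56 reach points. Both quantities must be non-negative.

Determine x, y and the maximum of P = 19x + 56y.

x = 25, y = 1/2, maximum P = 503

Extreme points and P = 19x + 56y:
  (77/3, 0) → P = 1463/3
  (25, 0) → P = 475
  (25, 1/2) → P = 503

The optimum lies where 3x + 4y = 77 and x = 25.
Solving simultaneously gives x = 25, y = 1/2.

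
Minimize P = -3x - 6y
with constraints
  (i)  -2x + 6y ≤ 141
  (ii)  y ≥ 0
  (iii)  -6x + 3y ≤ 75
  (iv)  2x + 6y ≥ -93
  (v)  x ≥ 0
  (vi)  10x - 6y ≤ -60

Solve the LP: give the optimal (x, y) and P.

x = 81/8, y = 215/8, minimum P = -1533/8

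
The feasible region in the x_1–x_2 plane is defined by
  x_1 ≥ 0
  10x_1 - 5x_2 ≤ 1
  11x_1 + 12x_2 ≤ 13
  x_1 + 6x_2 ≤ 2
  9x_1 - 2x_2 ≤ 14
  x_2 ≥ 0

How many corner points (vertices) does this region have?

4

The feasible vertices (each the meet of two boundaries and inside every other half-plane) are:
  (0, 1/3)
  (0, 0)
  (16/65, 19/65)
  (1/10, 0)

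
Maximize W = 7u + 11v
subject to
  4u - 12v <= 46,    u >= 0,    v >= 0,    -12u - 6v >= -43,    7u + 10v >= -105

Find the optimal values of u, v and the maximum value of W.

u = 0, v = 43/6, maximum W = 473/6

The optimum lies where u = 0 and -12u - 6v = -43.
Solving simultaneously gives u = 0, v = 43/6.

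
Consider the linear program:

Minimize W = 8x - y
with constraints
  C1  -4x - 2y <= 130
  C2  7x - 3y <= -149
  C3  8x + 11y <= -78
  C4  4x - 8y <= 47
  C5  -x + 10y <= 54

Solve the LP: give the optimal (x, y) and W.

x = -704/21, y = 43/21, minimum W = -5675/21

Feasible corners and W = 8x - y:
  (-344/13, -157/13) → W = -2595/13
  (-704/21, 43/21) → W = -5675/21
  (-1328/67, 229/67) → W = -10853/67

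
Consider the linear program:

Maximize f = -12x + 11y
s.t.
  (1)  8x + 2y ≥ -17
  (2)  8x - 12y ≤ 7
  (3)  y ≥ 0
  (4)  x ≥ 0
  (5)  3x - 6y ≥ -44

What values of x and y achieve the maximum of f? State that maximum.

x = 0, y = 22/3, maximum f = 242/3

Vertices and f = -12x + 11y:
  (7/8, 0) → f = -21/2
  (95/2, 373/12) → f = -2737/12
  (0, 0) → f = 0
  (0, 22/3) → f = 242/3

At the optimal vertex, x = 0 and 3x - 6y = -44.
Solving simultaneously gives x = 0, y = 22/3.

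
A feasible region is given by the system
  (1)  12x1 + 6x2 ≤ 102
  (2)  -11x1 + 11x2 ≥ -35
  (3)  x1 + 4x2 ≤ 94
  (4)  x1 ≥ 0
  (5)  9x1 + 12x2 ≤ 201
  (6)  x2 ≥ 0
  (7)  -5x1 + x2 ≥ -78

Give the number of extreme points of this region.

5

Intersecting each pair of boundary lines and keeping only the points that satisfy every inequality leaves:
  (74/11, 39/11)
  (1/5, 83/5)
  (35/11, 0)
  (0, 67/4)
  (0, 0)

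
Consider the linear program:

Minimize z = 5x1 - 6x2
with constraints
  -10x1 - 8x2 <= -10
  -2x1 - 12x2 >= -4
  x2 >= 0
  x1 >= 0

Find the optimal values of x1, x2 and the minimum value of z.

Vertices and z = 5x1 - 6x2:
  (11/13, 5/26) → z = 40/13
  (1, 0) → z = 5
  (2, 0) → z = 10

The optimum lies where -10x1 - 8x2 = -10 and -2x1 - 12x2 = -4.
Solving simultaneously gives x1 = 11/13, x2 = 5/26.

x1 = 11/13, x2 = 5/26, minimum z = 40/13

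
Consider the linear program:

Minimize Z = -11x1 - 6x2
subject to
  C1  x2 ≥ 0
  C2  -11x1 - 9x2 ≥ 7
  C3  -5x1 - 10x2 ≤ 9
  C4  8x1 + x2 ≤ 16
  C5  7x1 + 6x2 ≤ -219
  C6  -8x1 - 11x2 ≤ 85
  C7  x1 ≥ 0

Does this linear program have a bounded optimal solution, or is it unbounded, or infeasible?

The boundaries 7x1 + 6x2 = -219 and -8x1 - 11x2 = 85 meet at (-1899/29, 1157/29), but that point violates x1 ≥ 0. Every candidate vertex is excluded by some other constraint, so the feasible region is empty.

infeasible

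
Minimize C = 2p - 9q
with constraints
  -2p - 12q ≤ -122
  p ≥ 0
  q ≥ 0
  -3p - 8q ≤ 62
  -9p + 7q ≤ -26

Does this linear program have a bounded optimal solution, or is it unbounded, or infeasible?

From the feasible point (61, 0), moving in the direction (7, 9) keeps every constraint satisfied while C decreases without bound.

unbounded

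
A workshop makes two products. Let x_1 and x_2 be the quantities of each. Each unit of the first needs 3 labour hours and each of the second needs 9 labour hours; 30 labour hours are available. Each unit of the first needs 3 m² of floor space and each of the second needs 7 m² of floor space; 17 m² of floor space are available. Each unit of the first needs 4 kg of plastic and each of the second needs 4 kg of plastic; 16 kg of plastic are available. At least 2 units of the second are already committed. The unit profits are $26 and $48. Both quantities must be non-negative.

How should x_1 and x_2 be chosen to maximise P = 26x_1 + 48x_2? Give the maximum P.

x_1 = 1, x_2 = 2, maximum P = 122

Extreme points and P = 26x_1 + 48x_2:
  (0, 17/7) → P = 816/7
  (0, 2) → P = 96
  (1, 2) → P = 122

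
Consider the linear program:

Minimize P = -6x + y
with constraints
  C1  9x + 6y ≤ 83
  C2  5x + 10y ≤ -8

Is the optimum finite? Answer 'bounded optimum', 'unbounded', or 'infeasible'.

unbounded

From the feasible point (439/30, -487/60), moving in the direction (6, -9) keeps every constraint satisfied while P decreases without bound.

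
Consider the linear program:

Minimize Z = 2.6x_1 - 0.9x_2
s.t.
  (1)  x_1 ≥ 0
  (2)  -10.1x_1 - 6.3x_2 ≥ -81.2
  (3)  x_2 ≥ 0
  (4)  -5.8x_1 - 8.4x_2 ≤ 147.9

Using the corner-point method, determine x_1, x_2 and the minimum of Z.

x_1 = 0, x_2 = 116/9, minimum Z = -58/5

Vertices and Z = 2.6x_1 - 0.9x_2:
  (0, 116/9) → Z = -58/5
  (0, 0) → Z = 0
  (812/101, 0) → Z = 10556/505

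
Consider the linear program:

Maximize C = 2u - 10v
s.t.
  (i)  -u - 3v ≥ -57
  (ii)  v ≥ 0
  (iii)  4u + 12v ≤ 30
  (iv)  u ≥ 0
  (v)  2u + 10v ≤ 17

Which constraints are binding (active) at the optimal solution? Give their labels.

Corner points and C = 2u - 10v:
  (15/2, 0) → C = 15
  (0, 0) → C = 0
  (6, 1/2) → C = 7
  (0, 17/10) → C = -17

The maximum is at (15/2, 0). Substituting into each constraint, equality holds for (ii) and (iii); the remaining constraints have slack.

(ii) and (iii)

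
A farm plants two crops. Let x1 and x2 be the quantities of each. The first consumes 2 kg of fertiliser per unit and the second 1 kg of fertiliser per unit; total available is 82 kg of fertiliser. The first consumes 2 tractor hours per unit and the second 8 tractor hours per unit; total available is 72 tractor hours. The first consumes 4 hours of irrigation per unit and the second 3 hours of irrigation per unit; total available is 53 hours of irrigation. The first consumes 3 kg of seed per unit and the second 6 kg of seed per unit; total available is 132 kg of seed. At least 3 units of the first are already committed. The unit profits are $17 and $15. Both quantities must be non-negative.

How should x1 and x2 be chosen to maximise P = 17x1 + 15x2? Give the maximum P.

Vertices and P = 17x1 + 15x2:
  (53/4, 0) → P = 901/4
  (3, 0) → P = 51
  (8, 7) → P = 241
  (3, 33/4) → P = 699/4

At the optimal vertex, 2x1 + 8x2 = 72 and 4x1 + 3x2 = 53.
Solving simultaneously gives x1 = 8, x2 = 7.

x1 = 8, x2 = 7, maximum P = 241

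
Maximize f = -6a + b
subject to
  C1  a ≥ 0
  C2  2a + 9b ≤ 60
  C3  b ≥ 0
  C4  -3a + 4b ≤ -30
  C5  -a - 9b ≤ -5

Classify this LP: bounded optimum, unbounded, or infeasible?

bounded optimum

Vertices and f = -6a + b:
  (30, 0) → f = -180
  (102/7, 24/7) → f = -84
  (10, 0) → f = -60
The feasible region has finitely many vertices and no improving ray; the maximum is -60 at (10, 0).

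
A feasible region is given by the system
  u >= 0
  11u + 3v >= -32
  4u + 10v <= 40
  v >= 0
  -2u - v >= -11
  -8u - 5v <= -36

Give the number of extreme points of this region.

Intersecting each pair of boundary lines and keeping only the points that satisfy every inequality leaves:
  (35/8, 9/4)
  (8/3, 44/15)
  (11/2, 0)
  (9/2, 0)

4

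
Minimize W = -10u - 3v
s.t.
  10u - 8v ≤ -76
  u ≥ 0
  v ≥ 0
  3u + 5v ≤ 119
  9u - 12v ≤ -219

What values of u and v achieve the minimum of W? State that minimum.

u = 37/9, v = 64/3, minimum W = -946/9

Corner points and W = -10u - 3v:
  (0, 119/5) → W = -357/5
  (0, 73/4) → W = -219/4
  (37/9, 64/3) → W = -946/9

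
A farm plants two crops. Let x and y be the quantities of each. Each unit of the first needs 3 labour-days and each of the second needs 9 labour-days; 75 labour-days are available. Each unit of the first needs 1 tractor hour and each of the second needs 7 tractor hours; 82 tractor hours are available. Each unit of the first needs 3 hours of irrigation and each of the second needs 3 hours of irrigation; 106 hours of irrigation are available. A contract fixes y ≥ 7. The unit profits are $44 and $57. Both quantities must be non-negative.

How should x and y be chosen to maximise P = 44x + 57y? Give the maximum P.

x = 4, y = 7, maximum P = 575

Corner points and P = 44x + 57y:
  (0, 25/3) → P = 475
  (0, 7) → P = 399
  (4, 7) → P = 575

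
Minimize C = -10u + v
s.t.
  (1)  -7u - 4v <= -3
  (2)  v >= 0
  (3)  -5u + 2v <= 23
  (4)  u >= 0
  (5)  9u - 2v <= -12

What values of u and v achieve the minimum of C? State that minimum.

Corner points and C = -10u + v:
  (0, 23/2) → C = 23/2
  (11/4, 147/8) → C = -73/8
  (0, 6) → C = 6

At the optimal vertex, -5u + 2v = 23 and 9u - 2v = -12.
Solving simultaneously gives u = 11/4, v = 147/8.

u = 11/4, v = 147/8, minimum C = -73/8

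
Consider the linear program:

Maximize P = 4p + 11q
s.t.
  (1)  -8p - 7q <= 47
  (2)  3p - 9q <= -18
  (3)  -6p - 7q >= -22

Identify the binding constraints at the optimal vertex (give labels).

Vertices and P = 4p + 11q:
  (-183/31, 1/31) → P = -721/31
  (-69/2, 229/7) → P = 1553/7
  (24/25, 58/25) → P = 734/25

The maximum is at (-69/2, 229/7). Substituting into each constraint, equality holds for (1) and (3); the remaining constraints have slack.

(1) and (3)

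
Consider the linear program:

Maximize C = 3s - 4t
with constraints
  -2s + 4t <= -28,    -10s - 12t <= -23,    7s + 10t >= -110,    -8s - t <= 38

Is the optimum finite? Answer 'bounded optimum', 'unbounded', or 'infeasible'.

unbounded

From the feasible point (107/16, -117/32), moving in the direction (4, 2) keeps every constraint satisfied while C increases without bound.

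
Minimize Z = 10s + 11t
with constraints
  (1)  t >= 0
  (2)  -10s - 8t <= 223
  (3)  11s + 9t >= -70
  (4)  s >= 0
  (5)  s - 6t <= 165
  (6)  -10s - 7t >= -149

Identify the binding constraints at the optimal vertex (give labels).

(1) and (4)

Corner points and Z = 10s + 11t:
  (0, 0) → Z = 0
  (149/10, 0) → Z = 149
  (0, 149/7) → Z = 1639/7

The minimum is at (0, 0). Substituting into each constraint, equality holds for (1) and (4); the remaining constraints have slack.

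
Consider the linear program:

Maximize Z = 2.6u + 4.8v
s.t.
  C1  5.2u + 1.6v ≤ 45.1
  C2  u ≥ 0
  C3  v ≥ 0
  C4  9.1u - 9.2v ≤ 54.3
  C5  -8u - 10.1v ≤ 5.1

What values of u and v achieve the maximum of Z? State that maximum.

Feasible corners and Z = 2.6u + 4.8v:
  (0, 451/16) → Z = 1353/10
  (193/24, 197/96) → Z = 3691/120
  (0, 0) → Z = 0
  (543/91, 0) → Z = 543/35

u = 0, v = 28.1875, maximum Z = 135.3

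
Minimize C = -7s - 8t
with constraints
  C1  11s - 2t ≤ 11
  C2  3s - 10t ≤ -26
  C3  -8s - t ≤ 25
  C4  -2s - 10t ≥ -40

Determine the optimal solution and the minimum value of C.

s = 5/3, t = 11/3, minimum C = -41

Corner points and C = -7s - 8t:
  (81/52, 319/104) → C = -1843/52
  (5/3, 11/3) → C = -41
  (-276/83, 133/83) → C = 868/83
  (-145/39, 185/39) → C = -155/13

The binding constraints are 11s - 2t = 11 and -2s - 10t = -40.
Solving simultaneously gives s = 5/3, t = 11/3.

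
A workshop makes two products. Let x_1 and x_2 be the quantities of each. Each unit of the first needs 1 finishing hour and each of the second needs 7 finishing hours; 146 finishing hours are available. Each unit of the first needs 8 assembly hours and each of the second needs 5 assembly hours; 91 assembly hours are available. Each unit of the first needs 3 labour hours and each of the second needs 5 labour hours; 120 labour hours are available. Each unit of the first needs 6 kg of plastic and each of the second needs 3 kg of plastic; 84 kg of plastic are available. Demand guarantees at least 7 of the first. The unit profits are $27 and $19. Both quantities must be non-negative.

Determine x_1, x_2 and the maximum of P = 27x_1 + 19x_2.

Vertices and P = 27x_1 + 19x_2:
  (91/8, 0) → P = 2457/8
  (7, 0) → P = 189
  (7, 7) → P = 322

The optimum lies where 8x_1 + 5x_2 = 91 and x_1 = 7.
Solving simultaneously gives x_1 = 7, x_2 = 7.

x_1 = 7, x_2 = 7, maximum P = 322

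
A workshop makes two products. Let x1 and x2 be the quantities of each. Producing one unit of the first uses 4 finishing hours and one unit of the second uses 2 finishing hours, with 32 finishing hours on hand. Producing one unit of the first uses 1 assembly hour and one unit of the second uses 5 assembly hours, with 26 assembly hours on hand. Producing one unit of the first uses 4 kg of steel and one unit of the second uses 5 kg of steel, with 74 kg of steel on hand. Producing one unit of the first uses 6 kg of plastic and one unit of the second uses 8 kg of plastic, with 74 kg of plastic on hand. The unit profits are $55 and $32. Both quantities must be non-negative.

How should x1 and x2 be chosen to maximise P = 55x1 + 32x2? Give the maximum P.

Feasible corners and P = 55x1 + 32x2:
  (0, 0) → P = 0
  (0, 26/5) → P = 832/5
  (8, 0) → P = 440
  (6, 4) → P = 458

x1 = 6, x2 = 4, maximum P = 458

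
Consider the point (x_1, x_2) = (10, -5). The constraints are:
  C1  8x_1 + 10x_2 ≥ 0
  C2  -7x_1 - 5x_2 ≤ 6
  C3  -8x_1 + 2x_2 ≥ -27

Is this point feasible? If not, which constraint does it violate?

not feasible — violates C3

Constraint C3: -8x_1 + 2x_2 = -90, which is not ≥ -27. All other constraints are satisfied.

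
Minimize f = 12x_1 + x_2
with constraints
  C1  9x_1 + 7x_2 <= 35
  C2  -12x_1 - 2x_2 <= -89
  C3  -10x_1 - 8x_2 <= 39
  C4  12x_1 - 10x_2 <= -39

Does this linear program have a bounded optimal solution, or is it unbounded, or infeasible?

The boundaries 9x_1 + 7x_2 = 35 and -12x_1 - 2x_2 = -89 meet at (553/66, -127/22), but that point violates 12x_1 - 10x_2 ≤ -39. Every candidate vertex is excluded by some other constraint, so the feasible region is empty.

infeasible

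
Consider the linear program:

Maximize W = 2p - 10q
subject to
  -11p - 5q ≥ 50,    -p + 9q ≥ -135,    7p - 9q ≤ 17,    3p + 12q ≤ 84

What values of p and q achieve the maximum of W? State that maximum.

The feasible region is unbounded (it extends along (-9, -1), (-4, 1)), but W strictly decreases along every unbounded feasible direction, so there is no improving ray and the maximum is attained at a vertex.

p = -59/3, q = -464/27, maximum W = 3578/27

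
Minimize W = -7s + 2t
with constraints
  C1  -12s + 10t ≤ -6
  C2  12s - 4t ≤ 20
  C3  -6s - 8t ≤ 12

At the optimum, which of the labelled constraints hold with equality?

Corner points and W = -7s + 2t:
  (22/9, 7/3) → W = -112/9
  (-6/13, -15/13) → W = 12/13
  (14/15, -11/5) → W = -164/15

The minimum is at (22/9, 7/3). Substituting into each constraint, equality holds for C1 and C2; the remaining constraints have slack.

C1 and C2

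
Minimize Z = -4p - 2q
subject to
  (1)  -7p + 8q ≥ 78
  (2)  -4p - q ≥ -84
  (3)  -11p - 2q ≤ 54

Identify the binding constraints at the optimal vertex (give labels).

Corner points and Z = -4p - 2q:
  (198/13, 300/13) → Z = -1392/13
  (-98/17, 80/17) → Z = 232/17
  (-74, 380) → Z = -464

The minimum is at (-74, 380). Substituting into each constraint, equality holds for (2) and (3); the remaining constraints have slack.

(2) and (3)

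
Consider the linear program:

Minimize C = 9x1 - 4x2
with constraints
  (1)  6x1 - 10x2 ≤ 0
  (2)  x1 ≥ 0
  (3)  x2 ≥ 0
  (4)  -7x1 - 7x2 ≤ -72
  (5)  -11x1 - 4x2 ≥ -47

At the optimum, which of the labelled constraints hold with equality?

Extreme points and C = 9x1 - 4x2:
  (0, 72/7) → C = -288/7
  (0, 47/4) → C = -47
  (41/49, 463/49) → C = -1483/49

The minimum is at (0, 47/4). Substituting into each constraint, equality holds for (2) and (5); the remaining constraints have slack.

(2) and (5)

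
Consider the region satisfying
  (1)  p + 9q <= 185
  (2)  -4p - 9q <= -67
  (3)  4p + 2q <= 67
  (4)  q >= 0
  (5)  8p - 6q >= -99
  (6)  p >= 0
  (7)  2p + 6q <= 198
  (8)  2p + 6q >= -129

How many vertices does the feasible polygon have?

The feasible vertices (each the meet of two boundaries and inside every other half-plane) are:
  (233/34, 673/34)
  (73/26, 1579/78)
  (67/4, 0)
  (0, 67/9)
  (0, 33/2)

5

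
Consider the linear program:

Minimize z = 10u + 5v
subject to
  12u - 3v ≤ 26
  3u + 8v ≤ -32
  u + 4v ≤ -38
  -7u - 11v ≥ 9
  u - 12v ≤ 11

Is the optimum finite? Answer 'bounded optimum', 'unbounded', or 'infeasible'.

From the feasible point (-103/4, -49/16), moving in the direction (-4, 1) keeps every constraint satisfied while z decreases without bound.

unbounded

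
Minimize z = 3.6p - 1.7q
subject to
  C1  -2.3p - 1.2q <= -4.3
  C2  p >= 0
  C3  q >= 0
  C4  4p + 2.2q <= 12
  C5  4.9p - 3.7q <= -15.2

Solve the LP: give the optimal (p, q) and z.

Vertices and z = 3.6p - 1.7q:
  (0, 60/11) → z = -102/11
  (0, 152/37) → z = -1292/185
  (548/1279, 5980/1279) → z = -40966/6395

p = 0, q = 60/11, minimum z = -102/11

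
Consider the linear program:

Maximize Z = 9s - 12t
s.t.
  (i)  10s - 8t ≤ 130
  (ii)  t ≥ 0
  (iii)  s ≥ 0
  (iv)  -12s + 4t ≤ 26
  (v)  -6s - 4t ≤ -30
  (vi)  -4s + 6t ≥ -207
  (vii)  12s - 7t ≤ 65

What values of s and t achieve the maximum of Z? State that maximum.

s = 65/12, t = 0, maximum Z = 195/4

Vertices and Z = 9s - 12t:
  (5, 0) → Z = 45
  (65/12, 0) → Z = 195/4
  (2/9, 43/6) → Z = -84
The feasible region is unbounded (it extends along (1, 3), (7, 12)), but Z strictly decreases along every unbounded feasible direction, so there is no improving ray and the maximum is attained at a vertex.

The binding constraints are t = 0 and 12s - 7t = 65.
Solving simultaneously gives s = 65/12, t = 0.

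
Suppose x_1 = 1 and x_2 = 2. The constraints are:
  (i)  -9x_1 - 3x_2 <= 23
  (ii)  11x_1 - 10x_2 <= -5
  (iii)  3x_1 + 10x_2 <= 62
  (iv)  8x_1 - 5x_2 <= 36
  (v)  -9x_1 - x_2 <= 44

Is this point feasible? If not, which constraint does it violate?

(i): -15 ≤ 23 ✓
(ii): -9 ≤ -5 ✓
(iii): 23 ≤ 62 ✓
(iv): -2 ≤ 36 ✓
(v): -11 ≤ 44 ✓

feasible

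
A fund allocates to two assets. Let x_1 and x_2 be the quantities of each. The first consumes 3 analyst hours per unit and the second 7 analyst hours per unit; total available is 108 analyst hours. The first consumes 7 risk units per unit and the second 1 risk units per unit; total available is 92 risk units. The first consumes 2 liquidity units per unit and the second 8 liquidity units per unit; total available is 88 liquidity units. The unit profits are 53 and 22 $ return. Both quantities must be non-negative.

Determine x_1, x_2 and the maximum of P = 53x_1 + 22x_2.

x_1 = 12, x_2 = 8, maximum P = 812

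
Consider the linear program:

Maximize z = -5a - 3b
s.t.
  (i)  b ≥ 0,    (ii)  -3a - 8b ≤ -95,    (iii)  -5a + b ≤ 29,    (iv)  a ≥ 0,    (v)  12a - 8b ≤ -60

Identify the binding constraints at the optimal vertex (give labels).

(ii) and (iv)

Extreme points and z = -5a - 3b:
  (0, 95/8) → z = -285/8
  (7/3, 11) → z = -134/3
  (0, 29) → z = -87
The feasible region is unbounded (it extends along (1, 5), (2, 3)), but z strictly decreases along every unbounded feasible direction, so there is no improving ray and the maximum is attained at a vertex.

The maximum is at (0, 95/8). Substituting into each constraint, equality holds for (ii) and (iv); the remaining constraints have slack.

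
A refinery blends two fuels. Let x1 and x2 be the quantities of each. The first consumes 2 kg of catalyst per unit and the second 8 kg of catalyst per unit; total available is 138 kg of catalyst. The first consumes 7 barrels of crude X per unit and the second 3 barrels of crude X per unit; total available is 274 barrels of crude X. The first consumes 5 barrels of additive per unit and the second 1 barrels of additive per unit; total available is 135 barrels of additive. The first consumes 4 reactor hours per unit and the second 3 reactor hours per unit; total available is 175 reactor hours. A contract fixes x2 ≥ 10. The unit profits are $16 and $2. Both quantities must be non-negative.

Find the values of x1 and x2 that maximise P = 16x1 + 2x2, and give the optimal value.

The optimum lies where 5x1 + x2 = 135 and x2 = 10.
Solving simultaneously gives x1 = 25, x2 = 10.

x1 = 25, x2 = 10, maximum P = 420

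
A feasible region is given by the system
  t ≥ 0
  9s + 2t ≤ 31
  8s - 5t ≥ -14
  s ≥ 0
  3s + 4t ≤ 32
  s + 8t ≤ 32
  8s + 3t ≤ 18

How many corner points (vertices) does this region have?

Of the 21 pairwise boundary intersections, those satisfying every inequality are:
  (0, 0)
  (9/4, 0)
  (0, 14/5)
  (16/23, 90/23)
  (48/61, 238/61)

5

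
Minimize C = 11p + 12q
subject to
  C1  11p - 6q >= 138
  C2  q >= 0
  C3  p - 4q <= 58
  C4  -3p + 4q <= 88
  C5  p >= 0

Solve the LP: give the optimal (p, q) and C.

p = 138/11, q = 0, minimum C = 138

Vertices and C = 11p + 12q:
  (138/11, 0) → C = 138
  (540/13, 691/13) → C = 14232/13
  (58, 0) → C = 638
The feasible region is unbounded (it extends along (4, 3), (4, 1)), but C strictly increases along every unbounded feasible direction, so there is no improving ray and the minimum is attained at a vertex.

The optimum lies where 11p - 6q = 138 and q = 0.
Solving simultaneously gives p = 138/11, q = 0.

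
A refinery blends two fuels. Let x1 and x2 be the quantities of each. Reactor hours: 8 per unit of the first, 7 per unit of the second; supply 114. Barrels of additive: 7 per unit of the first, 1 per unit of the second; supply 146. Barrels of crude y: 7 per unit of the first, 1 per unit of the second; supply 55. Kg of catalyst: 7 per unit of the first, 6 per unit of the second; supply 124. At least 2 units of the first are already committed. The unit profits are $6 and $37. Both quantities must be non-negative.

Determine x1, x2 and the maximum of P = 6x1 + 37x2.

x1 = 2, x2 = 14, maximum P = 530

At the optimal vertex, 8x1 + 7x2 = 114 and x1 = 2.
Solving simultaneously gives x1 = 2, x2 = 14.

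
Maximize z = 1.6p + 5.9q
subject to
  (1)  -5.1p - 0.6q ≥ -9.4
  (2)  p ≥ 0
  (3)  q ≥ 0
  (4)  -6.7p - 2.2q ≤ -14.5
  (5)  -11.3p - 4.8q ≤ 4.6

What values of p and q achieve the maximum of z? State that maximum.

Feasible corners and z = 1.6p + 5.9q:
  (0, 47/3) → z = 2773/30
  (599/360, 1097/720) → z = 83891/7200
  (0, 145/22) → z = 1711/44

The optimum lies where -5.1p - 0.6q = -9.4 and p = 0.
Solving simultaneously gives p = 0, q = 47/3.

p = 0, q = 47/3, maximum z = 2773/30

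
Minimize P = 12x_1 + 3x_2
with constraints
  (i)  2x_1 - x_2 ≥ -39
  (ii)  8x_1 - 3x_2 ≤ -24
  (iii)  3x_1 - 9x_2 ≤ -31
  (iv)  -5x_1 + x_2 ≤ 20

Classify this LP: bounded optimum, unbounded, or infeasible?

bounded optimum

Extreme points and P = 12x_1 + 3x_2:
  (93/2, 132) → P = 954
  (19/3, 155/3) → P = 231
  (-41/21, 176/63) → P = -316/21
  (-149/42, 95/42) → P = -501/14
The feasible region has finitely many vertices and no improving ray; the minimum is -501/14 at (-149/42, 95/42).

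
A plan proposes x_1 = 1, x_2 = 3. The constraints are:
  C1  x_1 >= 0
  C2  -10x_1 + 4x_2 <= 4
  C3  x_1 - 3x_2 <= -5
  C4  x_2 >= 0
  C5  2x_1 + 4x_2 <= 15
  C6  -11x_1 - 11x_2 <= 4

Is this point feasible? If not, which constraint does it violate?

C1: 1 ≥ 0 ✓
C2: 2 ≤ 4 ✓
C3: -8 ≤ -5 ✓
C4: 3 ≥ 0 ✓
C5: 14 ≤ 15 ✓
C6: -44 ≤ 4 ✓

feasible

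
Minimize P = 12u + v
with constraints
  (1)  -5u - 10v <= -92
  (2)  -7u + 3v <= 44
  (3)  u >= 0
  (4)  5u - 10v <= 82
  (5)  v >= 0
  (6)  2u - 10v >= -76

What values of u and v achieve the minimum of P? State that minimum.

The optimum lies where -5u - 10v = -92 and 2u - 10v = -76.
Solving simultaneously gives u = 16/7, v = 282/35.

u = 16/7, v = 282/35, minimum P = 1242/35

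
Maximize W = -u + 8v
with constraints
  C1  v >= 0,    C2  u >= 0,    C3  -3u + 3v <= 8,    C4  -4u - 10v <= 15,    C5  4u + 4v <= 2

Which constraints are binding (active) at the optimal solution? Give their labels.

Feasible corners and W = -u + 8v:
  (0, 0) → W = 0
  (1/2, 0) → W = -1/2
  (0, 1/2) → W = 4

The maximum is at (0, 1/2). Substituting into each constraint, equality holds for C2 and C5; the remaining constraints have slack.

C2 and C5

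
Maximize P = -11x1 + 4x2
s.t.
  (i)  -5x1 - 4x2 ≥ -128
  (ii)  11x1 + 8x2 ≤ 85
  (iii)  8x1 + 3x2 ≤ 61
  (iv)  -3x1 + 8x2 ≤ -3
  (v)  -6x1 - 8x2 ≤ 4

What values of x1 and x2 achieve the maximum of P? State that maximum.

x1 = -1/9, x2 = -5/12, maximum P = -4/9

Corner points and P = -11x1 + 4x2:
  (233/31, 9/31) → P = -2527/31
  (44/7, 111/56) → P = -857/14
  (250/23, -199/23) → P = -3546/23
  (-1/9, -5/12) → P = -4/9

The optimum lies where -3x1 + 8x2 = -3 and -6x1 - 8x2 = 4.
Solving simultaneously gives x1 = -1/9, x2 = -5/12.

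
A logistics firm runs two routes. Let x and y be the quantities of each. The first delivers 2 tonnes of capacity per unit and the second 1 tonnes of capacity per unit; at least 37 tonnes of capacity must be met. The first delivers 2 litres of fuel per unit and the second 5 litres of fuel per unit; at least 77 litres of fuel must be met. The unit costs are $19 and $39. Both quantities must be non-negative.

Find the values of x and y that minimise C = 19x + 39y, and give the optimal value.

Corner points and C = 19x + 39y:
  (0, 37) → C = 1443
  (77/2, 0) → C = 1463/2
  (27/2, 10) → C = 1293/2
The feasible region is unbounded (it extends along (0, 1), (1, 0)), but C strictly increases along every unbounded feasible direction, so there is no improving ray and the minimum is attained at a vertex.

At the optimal vertex, 2x + y = 37 and 2x + 5y = 77.
Solving simultaneously gives x = 27/2, y = 10.

x = 27/2, y = 10, minimum C = 1293/2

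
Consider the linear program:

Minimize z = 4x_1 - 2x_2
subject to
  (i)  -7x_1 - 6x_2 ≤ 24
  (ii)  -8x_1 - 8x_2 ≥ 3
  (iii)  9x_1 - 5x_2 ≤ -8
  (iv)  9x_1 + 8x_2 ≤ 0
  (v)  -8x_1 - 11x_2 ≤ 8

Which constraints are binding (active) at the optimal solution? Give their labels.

(i) and (ii)

Extreme points and z = 4x_1 - 2x_2:
  (-87/4, 171/8) → z = -519/4
  (-216/29, 136/29) → z = -1136/29
  (-79/112, 37/112) → z = -195/56
  (-128/139, -8/139) → z = -496/139

The minimum is at (-87/4, 171/8). Substituting into each constraint, equality holds for (i) and (ii); the remaining constraints have slack.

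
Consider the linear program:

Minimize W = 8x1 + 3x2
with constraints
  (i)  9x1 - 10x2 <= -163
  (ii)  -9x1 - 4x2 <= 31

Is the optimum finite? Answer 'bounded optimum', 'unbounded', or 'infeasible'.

From the feasible point (-481/63, 66/7), moving in the direction (-4, 9) keeps every constraint satisfied while W decreases without bound.

unbounded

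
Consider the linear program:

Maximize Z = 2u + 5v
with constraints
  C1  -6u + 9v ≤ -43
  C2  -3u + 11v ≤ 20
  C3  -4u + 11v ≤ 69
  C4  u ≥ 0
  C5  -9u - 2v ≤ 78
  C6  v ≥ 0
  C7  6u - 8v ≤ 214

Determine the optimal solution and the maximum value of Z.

u = 419/7, v = 127/7, maximum Z = 1473/7

Extreme points and Z = 2u + 5v:
  (653/39, 83/13) → Z = 2551/39
  (43/6, 0) → Z = 43/3
  (419/7, 127/7) → Z = 1473/7
  (107/3, 0) → Z = 214/3

At the optimal vertex, -3u + 11v = 20 and 6u - 8v = 214.
Solving simultaneously gives u = 419/7, v = 127/7.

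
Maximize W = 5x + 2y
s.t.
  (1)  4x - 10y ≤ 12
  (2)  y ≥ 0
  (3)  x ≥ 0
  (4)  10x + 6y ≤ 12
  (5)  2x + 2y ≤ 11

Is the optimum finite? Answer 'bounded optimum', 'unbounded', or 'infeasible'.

bounded optimum

Vertices and W = 5x + 2y:
  (0, 0) → W = 0
  (6/5, 0) → W = 6
  (0, 2) → W = 4
The feasible region has finitely many vertices and no improving ray; the maximum is 6 at (6/5, 0).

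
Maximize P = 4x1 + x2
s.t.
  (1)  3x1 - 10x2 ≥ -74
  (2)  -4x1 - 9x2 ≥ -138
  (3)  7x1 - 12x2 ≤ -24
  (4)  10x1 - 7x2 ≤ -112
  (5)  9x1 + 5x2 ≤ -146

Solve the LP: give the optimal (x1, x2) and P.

x1 = -14, x2 = -4, maximum P = -60

Feasible corners and P = 4x1 + x2:
  (-122/7, 76/35) → P = -2364/35
  (-1176/71, -544/71) → P = -5248/71
  (-14, -4) → P = -60
The feasible region is unbounded (it extends along (-10, -3), (-12, -7)), but P strictly decreases along every unbounded feasible direction, so there is no improving ray and the maximum is attained at a vertex.

The optimum lies where 10x1 - 7x2 = -112 and 9x1 + 5x2 = -146.
Solving simultaneously gives x1 = -14, x2 = -4.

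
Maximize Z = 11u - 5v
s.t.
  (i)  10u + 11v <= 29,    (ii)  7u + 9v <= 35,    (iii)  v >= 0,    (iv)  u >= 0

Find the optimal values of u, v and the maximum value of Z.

u = 29/10, v = 0, maximum Z = 319/10

Feasible corners and Z = 11u - 5v:
  (29/10, 0) → Z = 319/10
  (0, 29/11) → Z = -145/11
  (0, 0) → Z = 0

The optimum lies where 10u + 11v = 29 and v = 0.
Solving simultaneously gives u = 29/10, v = 0.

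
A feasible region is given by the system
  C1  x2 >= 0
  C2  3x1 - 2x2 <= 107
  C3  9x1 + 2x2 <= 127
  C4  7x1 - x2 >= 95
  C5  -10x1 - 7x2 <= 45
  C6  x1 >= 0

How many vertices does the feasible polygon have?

The feasible vertices (each the meet of two boundaries and inside every other half-plane) are:
  (127/9, 0)
  (95/7, 0)
  (317/23, 34/23)

3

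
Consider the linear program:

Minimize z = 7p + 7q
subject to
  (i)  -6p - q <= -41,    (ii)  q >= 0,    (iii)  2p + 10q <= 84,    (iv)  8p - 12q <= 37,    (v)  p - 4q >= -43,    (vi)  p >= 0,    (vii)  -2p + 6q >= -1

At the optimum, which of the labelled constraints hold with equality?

(i) and (vii)

Corner points and z = 7p + 7q:
  (163/29, 211/29) → z = 2618/29
  (13/2, 2) → z = 119/2
  (53/4, 23/4) → z = 133
  (35/4, 11/4) → z = 161/2

The minimum is at (13/2, 2). Substituting into each constraint, equality holds for (i) and (vii); the remaining constraints have slack.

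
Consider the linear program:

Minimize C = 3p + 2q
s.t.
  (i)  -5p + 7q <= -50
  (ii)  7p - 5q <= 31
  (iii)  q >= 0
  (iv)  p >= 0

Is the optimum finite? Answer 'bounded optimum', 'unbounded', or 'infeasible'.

The boundaries -5p + 7q = -50 and q = 0 meet at (10, 0), but that point violates 7p - 5q ≤ 31. Every candidate vertex is excluded by some other constraint, so the feasible region is empty.

infeasible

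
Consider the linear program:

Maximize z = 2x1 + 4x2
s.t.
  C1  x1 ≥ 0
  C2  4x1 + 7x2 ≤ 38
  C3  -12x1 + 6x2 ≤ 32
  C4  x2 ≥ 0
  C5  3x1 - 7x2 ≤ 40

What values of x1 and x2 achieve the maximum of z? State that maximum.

Feasible corners and z = 2x1 + 4x2:
  (0, 16/3) → z = 64/3
  (0, 0) → z = 0
  (1/27, 146/27) → z = 586/27
  (19/2, 0) → z = 19

x1 = 1/27, x2 = 146/27, maximum z = 586/27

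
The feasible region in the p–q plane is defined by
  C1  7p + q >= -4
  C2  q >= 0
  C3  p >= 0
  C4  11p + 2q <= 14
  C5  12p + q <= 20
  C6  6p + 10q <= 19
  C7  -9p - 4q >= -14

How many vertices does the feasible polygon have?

5

Pairwise boundary intersections that survive every other constraint:
  (0, 0)
  (14/11, 0)
  (0, 19/10)
  (14/13, 14/13)
  (32/33, 29/22)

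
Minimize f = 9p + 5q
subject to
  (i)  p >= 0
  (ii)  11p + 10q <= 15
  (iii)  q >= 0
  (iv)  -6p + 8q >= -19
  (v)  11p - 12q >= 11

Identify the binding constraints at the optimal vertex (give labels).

Feasible corners and f = 9p + 5q:
  (15/11, 0) → f = 135/11
  (145/121, 2/11) → f = 1415/121
  (1, 0) → f = 9

The minimum is at (1, 0). Substituting into each constraint, equality holds for (iii) and (v); the remaining constraints have slack.

(iii) and (v)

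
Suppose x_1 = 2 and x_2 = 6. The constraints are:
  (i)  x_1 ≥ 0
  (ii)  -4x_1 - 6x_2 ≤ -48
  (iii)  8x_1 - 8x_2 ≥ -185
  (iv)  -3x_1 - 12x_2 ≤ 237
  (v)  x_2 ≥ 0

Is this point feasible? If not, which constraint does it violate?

Constraint (ii): -4x_1 - 6x_2 = -44, which is not ≤ -48. All other constraints are satisfied.

not feasible — violates (ii)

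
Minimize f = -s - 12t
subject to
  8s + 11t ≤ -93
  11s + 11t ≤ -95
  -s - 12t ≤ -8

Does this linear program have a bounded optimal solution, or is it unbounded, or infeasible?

unbounded

From the feasible point (-1204/85, 157/85), moving in the direction (-11, 8) keeps every constraint satisfied while f decreases without bound.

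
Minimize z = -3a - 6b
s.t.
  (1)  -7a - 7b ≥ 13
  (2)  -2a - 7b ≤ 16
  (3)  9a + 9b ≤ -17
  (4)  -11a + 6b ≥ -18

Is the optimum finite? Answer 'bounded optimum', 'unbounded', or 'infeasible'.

unbounded

From the feasible point (30/89, -212/89), moving in the direction (-7, 7) keeps every constraint satisfied while z decreases without bound.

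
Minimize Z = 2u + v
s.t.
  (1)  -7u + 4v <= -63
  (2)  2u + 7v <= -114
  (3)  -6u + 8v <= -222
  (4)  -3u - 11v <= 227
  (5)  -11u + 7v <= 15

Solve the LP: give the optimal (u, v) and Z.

u = 313/45, v = -338/15, minimum Z = -388/45

The optimum lies where -6u + 8v = -222 and -3u - 11v = 227.
Solving simultaneously gives u = 313/45, v = -338/15.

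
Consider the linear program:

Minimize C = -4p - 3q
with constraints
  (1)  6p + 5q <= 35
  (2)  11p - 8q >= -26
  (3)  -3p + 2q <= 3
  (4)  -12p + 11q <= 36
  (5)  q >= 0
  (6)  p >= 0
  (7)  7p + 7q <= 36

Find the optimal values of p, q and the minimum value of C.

Vertices and C = -4p - 3q:
  (0, 3/2) → C = -9/2
  (51/35, 129/35) → C = -591/35
  (0, 0) → C = 0
  (36/7, 0) → C = -144/7

The binding constraints are q = 0 and 7p + 7q = 36.
Solving simultaneously gives p = 36/7, q = 0.

p = 36/7, q = 0, minimum C = -144/7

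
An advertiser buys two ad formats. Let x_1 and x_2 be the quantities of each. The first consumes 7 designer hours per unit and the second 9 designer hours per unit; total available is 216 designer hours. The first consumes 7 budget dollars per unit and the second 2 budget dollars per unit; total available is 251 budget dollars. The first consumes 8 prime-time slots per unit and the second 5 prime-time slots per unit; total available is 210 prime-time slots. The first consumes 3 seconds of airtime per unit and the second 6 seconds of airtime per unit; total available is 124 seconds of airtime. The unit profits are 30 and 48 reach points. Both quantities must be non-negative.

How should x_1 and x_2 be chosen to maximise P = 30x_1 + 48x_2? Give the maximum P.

The binding constraints are 7x_1 + 9x_2 = 216 and 3x_1 + 6x_2 = 124.
Solving simultaneously gives x_1 = 12, x_2 = 44/3.

x_1 = 12, x_2 = 44/3, maximum P = 1064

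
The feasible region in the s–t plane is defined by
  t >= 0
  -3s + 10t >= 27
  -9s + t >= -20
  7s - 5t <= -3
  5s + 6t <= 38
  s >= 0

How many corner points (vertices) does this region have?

4

The feasible vertices (each the meet of two boundaries and inside every other half-plane) are:
  (21/11, 36/11)
  (0, 27/10)
  (172/67, 281/67)
  (0, 19/3)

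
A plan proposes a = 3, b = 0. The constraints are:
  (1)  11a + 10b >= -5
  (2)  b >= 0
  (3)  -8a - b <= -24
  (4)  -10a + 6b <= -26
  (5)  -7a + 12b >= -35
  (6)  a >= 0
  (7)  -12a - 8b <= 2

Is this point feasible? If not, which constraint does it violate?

(1): 33 ≥ -5 ✓
(2): 0 ≥ 0 ✓
(3): -24 ≤ -24 ✓
(4): -30 ≤ -26 ✓
(5): -21 ≥ -35 ✓
(6): 3 ≥ 0 ✓
(7): -36 ≤ 2 ✓

feasible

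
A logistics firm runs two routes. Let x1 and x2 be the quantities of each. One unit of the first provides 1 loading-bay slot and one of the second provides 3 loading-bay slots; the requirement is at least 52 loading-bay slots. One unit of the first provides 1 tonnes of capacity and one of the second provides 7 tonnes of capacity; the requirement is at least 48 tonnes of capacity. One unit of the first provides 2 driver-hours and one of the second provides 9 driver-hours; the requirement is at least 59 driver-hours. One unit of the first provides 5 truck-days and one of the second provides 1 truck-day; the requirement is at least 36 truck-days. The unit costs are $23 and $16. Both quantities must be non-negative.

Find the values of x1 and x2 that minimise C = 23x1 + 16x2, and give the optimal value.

x1 = 4, x2 = 16, minimum C = 348

Extreme points and C = 23x1 + 16x2:
  (0, 36) → C = 576
  (52, 0) → C = 1196
  (4, 16) → C = 348
The feasible region is unbounded (it extends along (0, 1), (1, 0)), but C strictly increases along every unbounded feasible direction, so there is no improving ray and the minimum is attained at a vertex.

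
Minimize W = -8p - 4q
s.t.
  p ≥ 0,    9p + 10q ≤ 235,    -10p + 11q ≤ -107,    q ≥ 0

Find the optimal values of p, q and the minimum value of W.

p = 235/9, q = 0, minimum W = -1880/9

Corner points and W = -8p - 4q:
  (3655/199, 1387/199) → W = -34788/199
  (235/9, 0) → W = -1880/9
  (107/10, 0) → W = -428/5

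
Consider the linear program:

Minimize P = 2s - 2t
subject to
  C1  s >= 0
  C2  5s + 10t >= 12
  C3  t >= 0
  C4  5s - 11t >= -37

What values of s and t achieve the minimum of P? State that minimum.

s = 0, t = 37/11, minimum P = -74/11

Vertices and P = 2s - 2t:
  (0, 6/5) → P = -12/5
  (0, 37/11) → P = -74/11
  (12/5, 0) → P = 24/5
The feasible region is unbounded (it extends along (11, 5), (1, 0)), but P strictly increases along every unbounded feasible direction, so there is no improving ray and the minimum is attained at a vertex.

At the optimal vertex, s = 0 and 5s - 11t = -37.
Solving simultaneously gives s = 0, t = 37/11.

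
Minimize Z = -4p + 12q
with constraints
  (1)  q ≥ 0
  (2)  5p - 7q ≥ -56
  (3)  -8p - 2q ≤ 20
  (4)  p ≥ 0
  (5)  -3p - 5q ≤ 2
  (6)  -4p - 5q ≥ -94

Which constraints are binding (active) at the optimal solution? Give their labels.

Feasible corners and Z = -4p + 12q:
  (0, 0) → Z = 0
  (47/2, 0) → Z = -94
  (0, 8) → Z = 96
  (378/53, 694/53) → Z = 6816/53

The minimum is at (47/2, 0). Substituting into each constraint, equality holds for (1) and (6); the remaining constraints have slack.

(1) and (6)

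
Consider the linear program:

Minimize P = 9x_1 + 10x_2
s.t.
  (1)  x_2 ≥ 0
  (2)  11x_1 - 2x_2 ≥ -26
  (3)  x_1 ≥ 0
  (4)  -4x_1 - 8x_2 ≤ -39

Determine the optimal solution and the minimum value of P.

x_1 = 0, x_2 = 39/8, minimum P = 195/4

Vertices and P = 9x_1 + 10x_2:
  (39/4, 0) → P = 351/4
  (0, 13) → P = 130
  (0, 39/8) → P = 195/4
The feasible region is unbounded (it extends along (1, 0), (2, 11)), but P strictly increases along every unbounded feasible direction, so there is no improving ray and the minimum is attained at a vertex.

The optimum lies where x_1 = 0 and -4x_1 - 8x_2 = -39.
Solving simultaneously gives x_1 = 0, x_2 = 39/8.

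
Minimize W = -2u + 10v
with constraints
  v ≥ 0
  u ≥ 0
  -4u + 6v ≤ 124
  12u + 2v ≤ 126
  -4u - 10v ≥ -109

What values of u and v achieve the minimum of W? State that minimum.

u = 21/2, v = 0, minimum W = -21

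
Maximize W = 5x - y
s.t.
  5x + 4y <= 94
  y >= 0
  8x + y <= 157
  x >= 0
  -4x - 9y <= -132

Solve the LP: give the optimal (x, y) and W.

x = 318/29, y = 284/29, maximum W = 1306/29

Extreme points and W = 5x - y:
  (0, 47/2) → W = -47/2
  (318/29, 284/29) → W = 1306/29
  (0, 44/3) → W = -44/3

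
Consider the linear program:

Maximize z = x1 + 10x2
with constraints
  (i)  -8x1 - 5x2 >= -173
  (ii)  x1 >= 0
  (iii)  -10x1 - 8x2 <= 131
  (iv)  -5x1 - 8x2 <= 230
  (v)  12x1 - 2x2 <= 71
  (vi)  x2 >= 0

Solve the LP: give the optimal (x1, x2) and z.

Corner points and z = x1 + 10x2:
  (0, 173/5) → z = 346
  (701/76, 377/19) → z = 15781/76
  (0, 0) → z = 0
  (71/12, 0) → z = 71/12

The binding constraints are -8x1 - 5x2 = -173 and x1 = 0.
Solving simultaneously gives x1 = 0, x2 = 173/5.

x1 = 0, x2 = 173/5, maximum z = 346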